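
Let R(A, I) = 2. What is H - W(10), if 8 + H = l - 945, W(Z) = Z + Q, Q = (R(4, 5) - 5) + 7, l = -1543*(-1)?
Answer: 576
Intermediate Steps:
l = 1543
Q = 4 (Q = (2 - 5) + 7 = -3 + 7 = 4)
W(Z) = 4 + Z (W(Z) = Z + 4 = 4 + Z)
H = 590 (H = -8 + (1543 - 945) = -8 + 598 = 590)
H - W(10) = 590 - (4 + 10) = 590 - 1*14 = 590 - 14 = 576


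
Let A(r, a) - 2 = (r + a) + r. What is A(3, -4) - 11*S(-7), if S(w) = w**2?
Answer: -535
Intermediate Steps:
A(r, a) = 2 + a + 2*r (A(r, a) = 2 + ((r + a) + r) = 2 + ((a + r) + r) = 2 + (a + 2*r) = 2 + a + 2*r)
A(3, -4) - 11*S(-7) = (2 - 4 + 2*3) - 11*(-7)**2 = (2 - 4 + 6) - 11*49 = 4 - 539 = -535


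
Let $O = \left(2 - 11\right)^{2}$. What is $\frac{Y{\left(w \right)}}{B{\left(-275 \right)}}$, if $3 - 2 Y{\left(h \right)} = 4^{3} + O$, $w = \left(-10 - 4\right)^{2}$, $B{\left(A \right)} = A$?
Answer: $\frac{71}{275} \approx 0.25818$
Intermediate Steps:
$O = 81$ ($O = \left(-9\right)^{2} = 81$)
$w = 196$ ($w = \left(-14\right)^{2} = 196$)
$Y{\left(h \right)} = -71$ ($Y{\left(h \right)} = \frac{3}{2} - \frac{4^{3} + 81}{2} = \frac{3}{2} - \frac{64 + 81}{2} = \frac{3}{2} - \frac{145}{2} = -71$)
$\frac{Y{\left(w \right)}}{B{\left(-275 \right)}} = - \frac{71}{-275} = \left(-71\right) \left(- \frac{1}{275}\right) = \frac{71}{275}$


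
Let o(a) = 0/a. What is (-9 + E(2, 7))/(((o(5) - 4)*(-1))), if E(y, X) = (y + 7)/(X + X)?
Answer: -117/56 ≈ -2.0893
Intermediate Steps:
E(y, X) = (7 + y)/(2*X) (E(y, X) = (7 + y)/((2*X)) = (7 + y)*(1/(2*X)) = (7 + y)/(2*X))
o(a) = 0
(-9 + E(2, 7))/(((o(5) - 4)*(-1))) = (-9 + (½)*(7 + 2)/7)/(((0 - 4)*(-1))) = (-9 + (½)*(⅐)*9)/((-4*(-1))) = (-9 + 9/14)/4 = -117/14*¼ = -117/56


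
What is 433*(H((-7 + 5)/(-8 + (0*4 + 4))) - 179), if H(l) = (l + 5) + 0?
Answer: -150251/2 ≈ -75126.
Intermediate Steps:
H(l) = 5 + l (H(l) = (5 + l) + 0 = 5 + l)
433*(H((-7 + 5)/(-8 + (0*4 + 4))) - 179) = 433*((5 + (-7 + 5)/(-8 + (0*4 + 4))) - 179) = 433*((5 - 2/(-8 + (0 + 4))) - 179) = 433*((5 - 2/(-8 + 4)) - 179) = 433*((5 - 2/(-4)) - 179) = 433*((5 - 2*(-¼)) - 179) = 433*((5 + ½) - 179) = 433*(11/2 - 179) = 433*(-347/2) = -150251/2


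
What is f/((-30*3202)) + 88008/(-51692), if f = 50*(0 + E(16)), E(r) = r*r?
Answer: -113946326/62069169 ≈ -1.8358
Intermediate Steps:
E(r) = r**2
f = 12800 (f = 50*(0 + 16**2) = 50*(0 + 256) = 50*256 = 12800)
f/((-30*3202)) + 88008/(-51692) = 12800/((-30*3202)) + 88008/(-51692) = 12800/(-96060) + 88008*(-1/51692) = 12800*(-1/96060) - 22002/12923 = -640/4803 - 22002/12923 = -113946326/62069169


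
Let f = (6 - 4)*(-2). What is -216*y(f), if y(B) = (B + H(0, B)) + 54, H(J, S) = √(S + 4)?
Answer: -10800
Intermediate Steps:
H(J, S) = √(4 + S)
f = -4 (f = 2*(-2) = -4)
y(B) = 54 + B + √(4 + B) (y(B) = (B + √(4 + B)) + 54 = 54 + B + √(4 + B))
-216*y(f) = -216*(54 - 4 + √(4 - 4)) = -216*(54 - 4 + √0) = -216*(54 - 4 + 0) = -216*50 = -10800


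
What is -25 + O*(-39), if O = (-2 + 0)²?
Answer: -181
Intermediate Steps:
O = 4 (O = (-2)² = 4)
-25 + O*(-39) = -25 + 4*(-39) = -25 - 156 = -181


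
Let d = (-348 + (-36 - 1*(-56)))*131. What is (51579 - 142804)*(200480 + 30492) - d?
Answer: -21070377732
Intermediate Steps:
d = -42968 (d = (-348 + (-36 + 56))*131 = (-348 + 20)*131 = -328*131 = -42968)
(51579 - 142804)*(200480 + 30492) - d = (51579 - 142804)*(200480 + 30492) - 1*(-42968) = -91225*230972 + 42968 = -21070420700 + 42968 = -21070377732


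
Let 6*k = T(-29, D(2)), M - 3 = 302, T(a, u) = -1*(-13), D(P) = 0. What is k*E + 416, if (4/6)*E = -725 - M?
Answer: -5863/2 ≈ -2931.5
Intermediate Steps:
T(a, u) = 13
M = 305 (M = 3 + 302 = 305)
k = 13/6 (k = (1/6)*13 = 13/6 ≈ 2.1667)
E = -1545 (E = 3*(-725 - 1*305)/2 = 3*(-725 - 305)/2 = (3/2)*(-1030) = -1545)
k*E + 416 = (13/6)*(-1545) + 416 = -6695/2 + 416 = -5863/2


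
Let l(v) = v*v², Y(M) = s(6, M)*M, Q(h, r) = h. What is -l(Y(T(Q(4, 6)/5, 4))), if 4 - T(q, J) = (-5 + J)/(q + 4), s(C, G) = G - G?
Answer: 0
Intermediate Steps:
s(C, G) = 0
T(q, J) = 4 - (-5 + J)/(4 + q) (T(q, J) = 4 - (-5 + J)/(q + 4) = 4 - (-5 + J)/(4 + q))
Y(M) = 0 (Y(M) = 0*M = 0)
l(v) = v³
-l(Y(T(Q(4, 6)/5, 4))) = -1*0³ = -1*0 = 0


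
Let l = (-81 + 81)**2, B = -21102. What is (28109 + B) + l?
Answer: 7007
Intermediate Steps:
l = 0 (l = 0**2 = 0)
(28109 + B) + l = (28109 - 21102) + 0 = 7007 + 0 = 7007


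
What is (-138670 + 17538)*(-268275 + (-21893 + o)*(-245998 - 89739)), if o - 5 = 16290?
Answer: -227629734314532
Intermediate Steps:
o = 16295 (o = 5 + 16290 = 16295)
(-138670 + 17538)*(-268275 + (-21893 + o)*(-245998 - 89739)) = (-138670 + 17538)*(-268275 + (-21893 + 16295)*(-245998 - 89739)) = -121132*(-268275 - 5598*(-335737)) = -121132*(-268275 + 1879455726) = -121132*1879187451 = -227629734314532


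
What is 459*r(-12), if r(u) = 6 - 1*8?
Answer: -918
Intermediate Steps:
r(u) = -2 (r(u) = 6 - 8 = -2)
459*r(-12) = 459*(-2) = -918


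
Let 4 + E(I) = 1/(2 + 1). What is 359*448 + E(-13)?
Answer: 482485/3 ≈ 1.6083e+5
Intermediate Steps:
E(I) = -11/3 (E(I) = -4 + 1/(2 + 1) = -4 + 1/3 = -4 + ⅓ = -11/3)
359*448 + E(-13) = 359*448 - 11/3 = 160832 - 11/3 = 482485/3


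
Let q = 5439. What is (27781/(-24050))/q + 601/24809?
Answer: 5994335317/249631879350 ≈ 0.024013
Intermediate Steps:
(27781/(-24050))/q + 601/24809 = (27781/(-24050))/5439 + 601/24809 = (27781*(-1/24050))*(1/5439) + 601*(1/24809) = -2137/1850*1/5439 + 601/24809 = -2137/10062150 + 601/24809 = 5994335317/249631879350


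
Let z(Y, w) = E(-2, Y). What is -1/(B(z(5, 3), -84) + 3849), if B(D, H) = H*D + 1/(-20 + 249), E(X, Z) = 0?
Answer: -229/881422 ≈ -0.00025981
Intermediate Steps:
z(Y, w) = 0
B(D, H) = 1/229 + D*H (B(D, H) = D*H + 1/229 = 1/229 + D*H)
-1/(B(z(5, 3), -84) + 3849) = -1/((1/229 + 0*(-84)) + 3849) = -1/((1/229 + 0) + 3849) = -1/(1/229 + 3849) = -1/881422/229 = -1*229/881422 = -229/881422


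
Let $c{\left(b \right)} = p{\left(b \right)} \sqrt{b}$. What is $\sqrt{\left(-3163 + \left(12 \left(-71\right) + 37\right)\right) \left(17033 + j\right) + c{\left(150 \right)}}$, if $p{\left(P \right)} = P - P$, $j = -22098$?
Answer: $3 \sqrt{2238730} \approx 4488.7$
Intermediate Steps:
$p{\left(P \right)} = 0$
$c{\left(b \right)} = 0$ ($c{\left(b \right)} = 0 \sqrt{b} = 0$)
$\sqrt{\left(-3163 + \left(12 \left(-71\right) + 37\right)\right) \left(17033 + j\right) + c{\left(150 \right)}} = \sqrt{\left(-3163 + \left(12 \left(-71\right) + 37\right)\right) \left(17033 - 22098\right) + 0} = \sqrt{\left(-3163 + \left(-852 + 37\right)\right) \left(-5065\right) + 0} = \sqrt{\left(-3163 - 815\right) \left(-5065\right) + 0} = \sqrt{\left(-3978\right) \left(-5065\right) + 0} = \sqrt{20148570 + 0} = \sqrt{20148570} = 3 \sqrt{2238730}$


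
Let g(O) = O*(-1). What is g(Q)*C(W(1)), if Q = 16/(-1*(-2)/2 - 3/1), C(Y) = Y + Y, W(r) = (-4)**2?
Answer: 256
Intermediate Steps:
W(r) = 16
C(Y) = 2*Y
Q = -8 (Q = 16/(2*(1/2) - 3*1) = 16/(1 - 3) = 16/(-2) = 16*(-1/2) = -8)
g(O) = -O
g(Q)*C(W(1)) = (-1*(-8))*(2*16) = 8*32 = 256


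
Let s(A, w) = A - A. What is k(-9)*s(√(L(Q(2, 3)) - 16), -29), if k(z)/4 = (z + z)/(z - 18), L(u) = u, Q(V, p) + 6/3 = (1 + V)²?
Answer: 0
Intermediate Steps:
Q(V, p) = -2 + (1 + V)²
k(z) = 8*z/(-18 + z) (k(z) = 4*((z + z)/(z - 18)) = 4*((2*z)/(-18 + z)) = 4*(2*z/(-18 + z)) = 8*z/(-18 + z))
s(A, w) = 0
k(-9)*s(√(L(Q(2, 3)) - 16), -29) = (8*(-9)/(-18 - 9))*0 = (8*(-9)/(-27))*0 = (8*(-9)*(-1/27))*0 = (8/3)*0 = 0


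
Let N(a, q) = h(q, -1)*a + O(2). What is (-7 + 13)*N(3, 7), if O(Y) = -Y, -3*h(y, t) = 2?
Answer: -24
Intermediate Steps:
h(y, t) = -⅔ (h(y, t) = -⅓*2 = -⅔)
N(a, q) = -2 - 2*a/3 (N(a, q) = -2*a/3 - 1*2 = -2*a/3 - 2 = -2 - 2*a/3)
(-7 + 13)*N(3, 7) = (-7 + 13)*(-2 - ⅔*3) = 6*(-2 - 2) = 6*(-4) = -24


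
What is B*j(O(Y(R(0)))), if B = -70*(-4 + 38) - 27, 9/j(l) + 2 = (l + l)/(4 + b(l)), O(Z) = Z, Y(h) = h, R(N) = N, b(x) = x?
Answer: 21663/2 ≈ 10832.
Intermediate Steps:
j(l) = 9/(-2 + 2*l/(4 + l)) (j(l) = 9/(-2 + (l + l)/(4 + l)) = 9/(-2 + (2*l)/(4 + l)) = 9/(-2 + 2*l/(4 + l)))
B = -2407 (B = -70*34 - 27 = -2380 - 27 = -2407)
B*j(O(Y(R(0)))) = -2407*(-9/2 - 9/8*0) = -2407*(-9/2 + 0) = -2407*(-9/2) = 21663/2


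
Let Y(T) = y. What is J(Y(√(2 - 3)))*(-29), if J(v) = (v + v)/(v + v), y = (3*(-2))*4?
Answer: -29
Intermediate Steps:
y = -24 (y = -6*4 = -24)
Y(T) = -24
J(v) = 1 (J(v) = (2*v)/((2*v)) = (2*v)*(1/(2*v)) = 1)
J(Y(√(2 - 3)))*(-29) = 1*(-29) = -29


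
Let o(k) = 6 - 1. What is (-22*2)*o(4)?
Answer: -220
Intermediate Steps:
o(k) = 5
(-22*2)*o(4) = -22*2*5 = -44*5 = -220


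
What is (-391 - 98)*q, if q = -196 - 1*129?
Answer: 158925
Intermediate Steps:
q = -325 (q = -196 - 129 = -325)
(-391 - 98)*q = (-391 - 98)*(-325) = -489*(-325) = 158925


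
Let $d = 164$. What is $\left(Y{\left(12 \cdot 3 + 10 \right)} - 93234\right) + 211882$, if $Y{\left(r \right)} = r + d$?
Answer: $118858$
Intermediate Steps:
$Y{\left(r \right)} = 164 + r$ ($Y{\left(r \right)} = r + 164 = 164 + r$)
$\left(Y{\left(12 \cdot 3 + 10 \right)} - 93234\right) + 211882 = \left(\left(164 + \left(12 \cdot 3 + 10\right)\right) - 93234\right) + 211882 = \left(\left(164 + \left(36 + 10\right)\right) - 93234\right) + 211882 = \left(\left(164 + 46\right) - 93234\right) + 211882 = \left(210 - 93234\right) + 211882 = -93024 + 211882 = 118858$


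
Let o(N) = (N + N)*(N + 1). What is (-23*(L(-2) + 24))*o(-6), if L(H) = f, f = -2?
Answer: -30360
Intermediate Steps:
L(H) = -2
o(N) = 2*N*(1 + N) (o(N) = (2*N)*(1 + N) = 2*N*(1 + N))
(-23*(L(-2) + 24))*o(-6) = (-23*(-2 + 24))*(2*(-6)*(1 - 6)) = (-23*22)*(2*(-6)*(-5)) = -506*60 = -30360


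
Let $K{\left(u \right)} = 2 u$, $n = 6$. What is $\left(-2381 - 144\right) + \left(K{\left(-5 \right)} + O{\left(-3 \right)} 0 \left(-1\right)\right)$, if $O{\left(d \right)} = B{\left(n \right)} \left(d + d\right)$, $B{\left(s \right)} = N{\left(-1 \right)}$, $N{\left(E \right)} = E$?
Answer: $-2535$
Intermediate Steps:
$B{\left(s \right)} = -1$
$O{\left(d \right)} = - 2 d$ ($O{\left(d \right)} = - (d + d) = - 2 d$)
$\left(-2381 - 144\right) + \left(K{\left(-5 \right)} + O{\left(-3 \right)} 0 \left(-1\right)\right) = \left(-2381 - 144\right) + \left(2 \left(-5\right) + \left(-2\right) \left(-3\right) 0 \left(-1\right)\right) = -2525 + \left(-10 + 6 \cdot 0\right) = -2525 + \left(-10 + 0\right) = -2525 - 10 = -2535$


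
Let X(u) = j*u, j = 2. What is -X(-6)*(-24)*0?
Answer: 0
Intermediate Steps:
X(u) = 2*u
-X(-6)*(-24)*0 = -(2*(-6))*(-24)*0 = -(-12*(-24))*0 = -288*0 = -1*0 = 0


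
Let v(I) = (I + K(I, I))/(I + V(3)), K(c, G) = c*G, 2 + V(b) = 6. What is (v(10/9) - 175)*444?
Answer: -5347240/69 ≈ -77496.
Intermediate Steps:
V(b) = 4 (V(b) = -2 + 6 = 4)
K(c, G) = G*c
v(I) = (I + I**2)/(4 + I) (v(I) = (I + I*I)/(I + 4) = (I + I**2)/(4 + I))
(v(10/9) - 175)*444 = ((10/9)*(1 + 10/9)/(4 + 10/9) - 175)*444 = ((10*(1/9))*(1 + 10*(1/9))/(4 + 10*(1/9)) - 175)*444 = (10*(1 + 10/9)/(9*(4 + 10/9)) - 175)*444 = ((10/9)*(19/9)/(46/9) - 175)*444 = ((10/9)*(9/46)*(19/9) - 175)*444 = (95/207 - 175)*444 = -36130/207*444 = -5347240/69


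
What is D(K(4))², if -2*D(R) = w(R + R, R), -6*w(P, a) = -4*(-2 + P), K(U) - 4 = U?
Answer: 196/9 ≈ 21.778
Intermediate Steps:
K(U) = 4 + U
w(P, a) = -4/3 + 2*P/3 (w(P, a) = -(-2)*(-2 + P)/3 = -(8 - 4*P)/6 = -4/3 + 2*P/3)
D(R) = ⅔ - 2*R/3 (D(R) = -(-4/3 + 2*(R + R)/3)/2 = -(-4/3 + 2*(2*R)/3)/2 = -(-4/3 + 4*R/3)/2 = ⅔ - 2*R/3)
D(K(4))² = (⅔ - 2*(4 + 4)/3)² = (⅔ - ⅔*8)² = (⅔ - 16/3)² = (-14/3)² = 196/9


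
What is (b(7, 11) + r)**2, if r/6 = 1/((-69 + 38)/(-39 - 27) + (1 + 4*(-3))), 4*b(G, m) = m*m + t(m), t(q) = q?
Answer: 508006521/483025 ≈ 1051.7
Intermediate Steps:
b(G, m) = m/4 + m**2/4 (b(G, m) = (m*m + m)/4 = (m**2 + m)/4 = (m + m**2)/4 = m/4 + m**2/4)
r = -396/695 (r = 6/((-69 + 38)/(-39 - 27) + (1 + 4*(-3))) = 6/(-31/(-66) + (1 - 12)) = 6/(-31*(-1/66) - 11) = 6/(31/66 - 11) = 6/(-695/66) = 6*(-66/695) = -396/695 ≈ -0.56978)
(b(7, 11) + r)**2 = ((1/4)*11*(1 + 11) - 396/695)**2 = ((1/4)*11*12 - 396/695)**2 = (33 - 396/695)**2 = (22539/695)**2 = 508006521/483025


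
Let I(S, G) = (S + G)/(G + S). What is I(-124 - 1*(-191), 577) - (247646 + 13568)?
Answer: -261213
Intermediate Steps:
I(S, G) = 1 (I(S, G) = (G + S)/(G + S) = 1)
I(-124 - 1*(-191), 577) - (247646 + 13568) = 1 - (247646 + 13568) = 1 - 1*261214 = 1 - 261214 = -261213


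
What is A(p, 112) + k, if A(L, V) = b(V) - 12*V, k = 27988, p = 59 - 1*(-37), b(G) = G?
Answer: 26756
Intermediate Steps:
p = 96 (p = 59 + 37 = 96)
A(L, V) = -11*V (A(L, V) = V - 12*V = -11*V)
A(p, 112) + k = -11*112 + 27988 = -1232 + 27988 = 26756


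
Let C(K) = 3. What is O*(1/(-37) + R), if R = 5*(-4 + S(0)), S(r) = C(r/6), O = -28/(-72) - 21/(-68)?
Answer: -13237/3774 ≈ -3.5074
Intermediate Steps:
O = 427/612 (O = -28*(-1/72) - 21*(-1/68) = 7/18 + 21/68 = 427/612 ≈ 0.69771)
S(r) = 3
R = -5 (R = 5*(-4 + 3) = 5*(-1) = -5)
O*(1/(-37) + R) = 427*(1/(-37) - 5)/612 = 427*(-1/37 - 5)/612 = (427/612)*(-186/37) = -13237/3774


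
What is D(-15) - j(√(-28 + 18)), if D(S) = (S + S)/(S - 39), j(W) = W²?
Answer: 95/9 ≈ 10.556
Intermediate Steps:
D(S) = 2*S/(-39 + S) (D(S) = (2*S)/(-39 + S) = 2*S/(-39 + S))
D(-15) - j(√(-28 + 18)) = 2*(-15)/(-39 - 15) - (√(-28 + 18))² = 2*(-15)/(-54) - (√(-10))² = 2*(-15)*(-1/54) - (I*√10)² = 5/9 - 1*(-10) = 5/9 + 10 = 95/9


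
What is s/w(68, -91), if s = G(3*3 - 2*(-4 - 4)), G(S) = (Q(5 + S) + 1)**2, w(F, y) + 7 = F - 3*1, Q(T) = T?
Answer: 961/58 ≈ 16.569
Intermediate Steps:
w(F, y) = -10 + F (w(F, y) = -7 + (F - 3*1) = -7 + (F - 3) = -7 + (-3 + F) = -10 + F)
G(S) = (6 + S)**2 (G(S) = ((5 + S) + 1)**2 = (6 + S)**2)
s = 961 (s = (6 + (3*3 - 2*(-4 - 4)))**2 = (6 + (9 - 2*(-8)))**2 = (6 + (9 + 16))**2 = (6 + 25)**2 = 31**2 = 961)
s/w(68, -91) = 961/(-10 + 68) = 961/58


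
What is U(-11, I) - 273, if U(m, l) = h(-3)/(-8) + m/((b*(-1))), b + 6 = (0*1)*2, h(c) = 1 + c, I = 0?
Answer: -3295/12 ≈ -274.58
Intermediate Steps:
b = -6 (b = -6 + (0*1)*2 = -6 + 0*2 = -6 + 0 = -6)
U(m, l) = 1/4 + m/6 (U(m, l) = (1 - 3)/(-8) + m/((-6*(-1))) = -2*(-1/8) + m/6 = 1/4 + m*(1/6) = 1/4 + m/6)
U(-11, I) - 273 = (1/4 + (1/6)*(-11)) - 273 = (1/4 - 11/6) - 273 = -19/12 - 273 = -3295/12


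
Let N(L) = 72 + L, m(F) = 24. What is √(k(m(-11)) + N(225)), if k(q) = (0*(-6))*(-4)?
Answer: 3*√33 ≈ 17.234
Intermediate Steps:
k(q) = 0 (k(q) = 0*(-4) = 0)
√(k(m(-11)) + N(225)) = √(0 + (72 + 225)) = √(0 + 297) = √297 = 3*√33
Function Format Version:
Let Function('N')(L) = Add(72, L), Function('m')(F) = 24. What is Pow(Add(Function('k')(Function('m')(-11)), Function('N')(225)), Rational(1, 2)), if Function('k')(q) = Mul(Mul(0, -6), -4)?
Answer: Mul(3, Pow(33, Rational(1, 2))) ≈ 17.234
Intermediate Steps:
Function('k')(q) = 0 (Function('k')(q) = Mul(0, -4) = 0)
Pow(Add(Function('k')(Function('m')(-11)), Function('N')(225)), Rational(1, 2)) = Pow(Add(0, Add(72, 225)), Rational(1, 2)) = Pow(Add(0, 297), Rational(1, 2)) = Pow(297, Rational(1, 2)) = Mul(3, Pow(33, Rational(1, 2)))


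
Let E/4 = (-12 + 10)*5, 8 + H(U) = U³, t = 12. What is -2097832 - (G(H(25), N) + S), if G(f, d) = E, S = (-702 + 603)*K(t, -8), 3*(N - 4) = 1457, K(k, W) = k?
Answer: -2096604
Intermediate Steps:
N = 1469/3 (N = 4 + (⅓)*1457 = 4 + 1457/3 = 1469/3 ≈ 489.67)
S = -1188 (S = (-702 + 603)*12 = -99*12 = -1188)
H(U) = -8 + U³
E = -40 (E = 4*((-12 + 10)*5) = 4*(-2*5) = 4*(-10) = -40)
G(f, d) = -40
-2097832 - (G(H(25), N) + S) = -2097832 - (-40 - 1188) = -2097832 - 1*(-1228) = -2097832 + 1228 = -2096604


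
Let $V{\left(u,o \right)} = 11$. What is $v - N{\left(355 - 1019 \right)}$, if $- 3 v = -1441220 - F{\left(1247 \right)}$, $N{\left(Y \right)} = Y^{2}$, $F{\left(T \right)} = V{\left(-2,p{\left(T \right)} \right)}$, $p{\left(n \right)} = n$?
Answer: $\frac{118543}{3} \approx 39514.0$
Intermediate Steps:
$F{\left(T \right)} = 11$
$v = \frac{1441231}{3}$ ($v = - \frac{-1441220 - 11}{3} = \left(- \frac{1}{3}\right) \left(-1441231\right) = \frac{1441231}{3} \approx 4.8041 \cdot 10^{5}$)
$v - N{\left(355 - 1019 \right)} = \frac{1441231}{3} - \left(355 - 1019\right)^{2} = \frac{1441231}{3} - \left(-664\right)^{2} = \frac{1441231}{3} - 440896 = \frac{118543}{3}$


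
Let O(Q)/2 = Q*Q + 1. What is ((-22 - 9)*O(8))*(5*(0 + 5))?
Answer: -100750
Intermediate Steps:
O(Q) = 2 + 2*Q**2 (O(Q) = 2*(Q*Q + 1) = 2*(Q**2 + 1) = 2*(1 + Q**2) = 2 + 2*Q**2)
((-22 - 9)*O(8))*(5*(0 + 5)) = ((-22 - 9)*(2 + 2*8**2))*(5*(0 + 5)) = (-31*(2 + 2*64))*(5*5) = -31*(2 + 128)*25 = -31*130*25 = -4030*25 = -100750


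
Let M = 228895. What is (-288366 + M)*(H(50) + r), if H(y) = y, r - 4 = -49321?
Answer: 2929957757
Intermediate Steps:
r = -49317 (r = 4 - 49321 = -49317)
(-288366 + M)*(H(50) + r) = (-288366 + 228895)*(50 - 49317) = -59471*(-49267) = 2929957757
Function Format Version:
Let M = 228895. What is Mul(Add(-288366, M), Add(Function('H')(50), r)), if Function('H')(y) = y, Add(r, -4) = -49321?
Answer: 2929957757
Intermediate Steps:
r = -49317 (r = Add(4, -49321) = -49317)
Mul(Add(-288366, M), Add(Function('H')(50), r)) = Mul(Add(-288366, 228895), Add(50, -49317)) = Mul(-59471, -49267) = 2929957757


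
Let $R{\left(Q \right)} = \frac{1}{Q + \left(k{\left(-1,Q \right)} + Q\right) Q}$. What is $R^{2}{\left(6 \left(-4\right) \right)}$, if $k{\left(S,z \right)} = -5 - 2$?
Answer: $\frac{1}{518400} \approx 1.929 \cdot 10^{-6}$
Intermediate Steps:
$k{\left(S,z \right)} = -7$
$R{\left(Q \right)} = \frac{1}{Q + Q \left(-7 + Q\right)}$ ($R{\left(Q \right)} = \frac{1}{Q + \left(-7 + Q\right) Q} = \frac{1}{Q + Q \left(-7 + Q\right)}$)
$R^{2}{\left(6 \left(-4\right) \right)} = \left(\frac{1}{6 \left(-4\right) \left(-6 + 6 \left(-4\right)\right)}\right)^{2} = \left(\frac{1}{\left(-24\right) \left(-6 - 24\right)}\right)^{2} = \left(- \frac{1}{24 \left(-30\right)}\right)^{2} = \left(\left(- \frac{1}{24}\right) \left(- \frac{1}{30}\right)\right)^{2} = \left(\frac{1}{720}\right)^{2} = \frac{1}{518400}$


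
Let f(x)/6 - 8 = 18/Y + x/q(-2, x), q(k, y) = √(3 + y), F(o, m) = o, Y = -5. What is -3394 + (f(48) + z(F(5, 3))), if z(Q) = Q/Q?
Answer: -16833/5 + 96*√51/17 ≈ -3326.3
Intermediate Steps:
z(Q) = 1
f(x) = 132/5 + 6*x/√(3 + x) (f(x) = 48 + 6*(18/(-5) + x/(√(3 + x))) = 48 + 6*(18*(-⅕) + x/√(3 + x)) = 48 + 6*(-18/5 + x/√(3 + x)) = 48 + (-108/5 + 6*x/√(3 + x)) = 132/5 + 6*x/√(3 + x))
-3394 + (f(48) + z(F(5, 3))) = -3394 + ((132/5 + 6*48/√(3 + 48)) + 1) = -3394 + ((132/5 + 6*48/√51) + 1) = -3394 + ((132/5 + 6*48*(√51/51)) + 1) = -3394 + ((132/5 + 96*√51/17) + 1) = -3394 + (137/5 + 96*√51/17) = -16833/5 + 96*√51/17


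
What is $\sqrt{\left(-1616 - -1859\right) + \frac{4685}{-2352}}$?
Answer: $\frac{\sqrt{1700553}}{84} \approx 15.524$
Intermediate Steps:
$\sqrt{\left(-1616 - -1859\right) + \frac{4685}{-2352}} = \sqrt{\left(-1616 + 1859\right) + 4685 \left(- \frac{1}{2352}\right)} = \sqrt{243 - \frac{4685}{2352}} = \sqrt{\frac{566851}{2352}} = \frac{\sqrt{1700553}}{84}$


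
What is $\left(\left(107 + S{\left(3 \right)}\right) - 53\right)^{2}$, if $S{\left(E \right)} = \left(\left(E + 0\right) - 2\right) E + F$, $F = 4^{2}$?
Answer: $5329$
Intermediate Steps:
$F = 16$
$S{\left(E \right)} = 16 + E \left(-2 + E\right)$ ($S{\left(E \right)} = \left(\left(E + 0\right) - 2\right) E + 16 = \left(E - 2\right) E + 16 = \left(-2 + E\right) E + 16 = E \left(-2 + E\right) + 16 = 16 + E \left(-2 + E\right)$)
$\left(\left(107 + S{\left(3 \right)}\right) - 53\right)^{2} = \left(\left(107 + \left(16 + 3^{2} - 6\right)\right) - 53\right)^{2} = \left(\left(107 + \left(16 + 9 - 6\right)\right) - 53\right)^{2} = \left(\left(107 + 19\right) - 53\right)^{2} = \left(126 - 53\right)^{2} = 73^{2} = 5329$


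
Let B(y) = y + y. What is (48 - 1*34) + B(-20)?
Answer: -26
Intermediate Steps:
B(y) = 2*y
(48 - 1*34) + B(-20) = (48 - 1*34) + 2*(-20) = (48 - 34) - 40 = 14 - 40 = -26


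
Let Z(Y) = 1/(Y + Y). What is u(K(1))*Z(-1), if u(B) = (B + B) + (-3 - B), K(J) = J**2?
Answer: 1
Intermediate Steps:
Z(Y) = 1/(2*Y)
u(B) = -3 + B (u(B) = 2*B + (-3 - B) = -3 + B)
u(K(1))*Z(-1) = (-3 + 1**2)*((1/2)/(-1)) = (-3 + 1)*((1/2)*(-1)) = -2*(-1/2) = 1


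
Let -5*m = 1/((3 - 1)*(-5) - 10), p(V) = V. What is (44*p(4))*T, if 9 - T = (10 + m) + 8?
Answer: -39644/25 ≈ -1585.8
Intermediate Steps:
m = 1/100 (m = -1/(5*((3 - 1)*(-5) - 10)) = -1/(5*(2*(-5) - 10)) = -1/(5*(-10 - 10)) = -⅕/(-20) = -⅕*(-1/20) = 1/100 ≈ 0.010000)
T = -901/100 (T = 9 - ((10 + 1/100) + 8) = 9 - (1001/100 + 8) = 9 - 1*1801/100 = 9 - 1801/100 = -901/100 ≈ -9.0100)
(44*p(4))*T = (44*4)*(-901/100) = 176*(-901/100) = -39644/25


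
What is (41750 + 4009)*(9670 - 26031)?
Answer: -748662999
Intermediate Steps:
(41750 + 4009)*(9670 - 26031) = 45759*(-16361) = -748662999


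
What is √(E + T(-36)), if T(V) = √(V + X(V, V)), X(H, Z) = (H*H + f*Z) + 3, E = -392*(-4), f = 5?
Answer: √(1568 + 19*√3) ≈ 40.011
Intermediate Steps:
E = 1568
X(H, Z) = 3 + H² + 5*Z (X(H, Z) = (H*H + 5*Z) + 3 = (H² + 5*Z) + 3 = 3 + H² + 5*Z)
T(V) = √(3 + V² + 6*V) (T(V) = √(V + (3 + V² + 5*V)) = √(3 + V² + 6*V))
√(E + T(-36)) = √(1568 + √(3 + (-36)² + 6*(-36))) = √(1568 + √(3 + 1296 - 216)) = √(1568 + √1083) = √(1568 + 19*√3)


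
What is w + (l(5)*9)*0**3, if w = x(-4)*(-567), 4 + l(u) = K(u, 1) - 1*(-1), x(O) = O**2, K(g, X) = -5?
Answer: -9072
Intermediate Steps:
l(u) = -8 (l(u) = -4 + (-5 - 1*(-1)) = -4 + (-5 + 1) = -4 - 4 = -8)
w = -9072 (w = (-4)**2*(-567) = 16*(-567) = -9072)
w + (l(5)*9)*0**3 = -9072 - 8*9*0**3 = -9072 - 72*0 = -9072 + 0 = -9072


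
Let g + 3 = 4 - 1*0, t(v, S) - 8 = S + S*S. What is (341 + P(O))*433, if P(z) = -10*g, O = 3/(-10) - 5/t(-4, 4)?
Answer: 143323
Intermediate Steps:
t(v, S) = 8 + S + S² (t(v, S) = 8 + (S + S*S) = 8 + (S + S²) = 8 + S + S²)
g = 1 (g = -3 + (4 - 1*0) = -3 + (4 + 0) = -3 + 4 = 1)
O = -67/140 (O = 3/(-10) - 5/(8 + 4 + 4²) = 3*(-⅒) - 5/(8 + 4 + 16) = -3/10 - 5/28 = -67/140 ≈ -0.47857)
P(z) = -10 (P(z) = -10*1 = -10)
(341 + P(O))*433 = (341 - 10)*433 = 331*433 = 143323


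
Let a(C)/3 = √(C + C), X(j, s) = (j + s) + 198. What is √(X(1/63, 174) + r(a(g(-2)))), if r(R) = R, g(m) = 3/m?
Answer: √(164059 + 1323*I*√3)/21 ≈ 19.288 + 0.1347*I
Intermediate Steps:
X(j, s) = 198 + j + s
a(C) = 3*√2*√C (a(C) = 3*√(C + C) = 3*√(2*C) = 3*(√2*√C) = 3*√2*√C)
√(X(1/63, 174) + r(a(g(-2)))) = √((198 + 1/63 + 174) + 3*√2*√(3/(-2))) = √((198 + 1/63 + 174) + 3*√2*√(3*(-½))) = √(23437/63 + 3*√2*√(-3/2)) = √(23437/63 + 3*√2*(I*√6/2)) = √(23437/63 + 3*I*√3)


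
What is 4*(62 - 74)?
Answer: -48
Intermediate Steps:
4*(62 - 74) = 4*(-12) = -48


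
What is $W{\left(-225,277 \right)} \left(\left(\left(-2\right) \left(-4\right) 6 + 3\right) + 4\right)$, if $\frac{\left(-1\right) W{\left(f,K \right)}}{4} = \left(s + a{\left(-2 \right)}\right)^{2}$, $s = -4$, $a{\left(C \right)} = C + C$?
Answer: $-14080$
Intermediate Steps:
$a{\left(C \right)} = 2 C$
$W{\left(f,K \right)} = -256$ ($W{\left(f,K \right)} = - 4 \left(-4 + 2 \left(-2\right)\right)^{2} = - 4 \left(-4 - 4\right)^{2} = - 4 \left(-8\right)^{2} = \left(-4\right) 64 = -256$)
$W{\left(-225,277 \right)} \left(\left(\left(-2\right) \left(-4\right) 6 + 3\right) + 4\right) = - 256 \left(\left(\left(-2\right) \left(-4\right) 6 + 3\right) + 4\right) = - 256 \left(\left(8 \cdot 6 + 3\right) + 4\right) = - 256 \left(\left(48 + 3\right) + 4\right) = - 256 \left(51 + 4\right) = \left(-256\right) 55 = -14080$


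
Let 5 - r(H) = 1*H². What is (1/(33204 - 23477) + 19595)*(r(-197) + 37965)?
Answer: -159913874874/9727 ≈ -1.6440e+7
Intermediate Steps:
r(H) = 5 - H²
(1/(33204 - 23477) + 19595)*(r(-197) + 37965) = (1/(33204 - 23477) + 19595)*((5 - 1*(-197)²) + 37965) = (1/9727 + 19595)*((5 - 1*38809) + 37965) = (1/9727 + 19595)*((5 - 38809) + 37965) = 190600566*(-38804 + 37965)/9727 = (190600566/9727)*(-839) = -159913874874/9727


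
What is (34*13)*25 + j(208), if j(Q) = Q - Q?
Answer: 11050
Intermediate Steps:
j(Q) = 0
(34*13)*25 + j(208) = (34*13)*25 + 0 = 442*25 + 0 = 11050 + 0 = 11050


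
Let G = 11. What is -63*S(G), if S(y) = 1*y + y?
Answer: -1386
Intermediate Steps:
S(y) = 2*y (S(y) = y + y = 2*y)
-63*S(G) = -126*11 = -63*22 = -1386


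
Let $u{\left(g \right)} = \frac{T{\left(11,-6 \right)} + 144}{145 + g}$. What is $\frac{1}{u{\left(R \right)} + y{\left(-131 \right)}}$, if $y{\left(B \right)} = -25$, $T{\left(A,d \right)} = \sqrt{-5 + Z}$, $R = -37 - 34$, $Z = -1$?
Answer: $- \frac{63122}{1455221} - \frac{37 i \sqrt{6}}{1455221} \approx -0.043376 - 6.228 \cdot 10^{-5} i$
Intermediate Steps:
$R = -71$
$T{\left(A,d \right)} = i \sqrt{6}$ ($T{\left(A,d \right)} = \sqrt{-5 - 1} = \sqrt{-6} = i \sqrt{6}$)
$u{\left(g \right)} = \frac{144 + i \sqrt{6}}{145 + g}$ ($u{\left(g \right)} = \frac{i \sqrt{6} + 144}{145 + g} = \frac{144 + i \sqrt{6}}{145 + g}$)
$\frac{1}{u{\left(R \right)} + y{\left(-131 \right)}} = \frac{1}{\frac{144 + i \sqrt{6}}{145 - 71} - 25} = \frac{1}{\frac{144 + i \sqrt{6}}{74} - 25} = \frac{1}{\left(\frac{72}{37} + \frac{i \sqrt{6}}{74}\right) - 25} = \frac{1}{- \frac{853}{37} + \frac{i \sqrt{6}}{74}}$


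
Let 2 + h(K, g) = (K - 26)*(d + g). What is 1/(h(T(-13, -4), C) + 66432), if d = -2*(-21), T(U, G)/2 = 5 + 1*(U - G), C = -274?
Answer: 1/74318 ≈ 1.3456e-5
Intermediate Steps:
T(U, G) = 10 - 2*G + 2*U (T(U, G) = 2*(5 + 1*(U - G)) = 2*(5 + (U - G)) = 2*(5 + U - G) = 10 - 2*G + 2*U)
d = 42
h(K, g) = -2 + (-26 + K)*(42 + g) (h(K, g) = -2 + (K - 26)*(42 + g) = -2 + (-26 + K)*(42 + g))
1/(h(T(-13, -4), C) + 66432) = 1/((-1094 - 26*(-274) + 42*(10 - 2*(-4) + 2*(-13)) + (10 - 2*(-4) + 2*(-13))*(-274)) + 66432) = 1/((-1094 + 7124 + 42*(10 + 8 - 26) + (10 + 8 - 26)*(-274)) + 66432) = 1/((-1094 + 7124 + 42*(-8) - 8*(-274)) + 66432) = 1/((-1094 + 7124 - 336 + 2192) + 66432) = 1/(7886 + 66432) = 1/74318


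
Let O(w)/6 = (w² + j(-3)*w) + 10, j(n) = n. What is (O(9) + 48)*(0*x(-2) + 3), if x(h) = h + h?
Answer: 1296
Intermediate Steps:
x(h) = 2*h
O(w) = 60 - 18*w + 6*w² (O(w) = 6*((w² - 3*w) + 10) = 6*(10 + w² - 3*w) = 60 - 18*w + 6*w²)
(O(9) + 48)*(0*x(-2) + 3) = ((60 - 18*9 + 6*9²) + 48)*(0*(2*(-2)) + 3) = ((60 - 162 + 6*81) + 48)*(0*(-4) + 3) = ((60 - 162 + 486) + 48)*(0 + 3) = (384 + 48)*3 = 432*3 = 1296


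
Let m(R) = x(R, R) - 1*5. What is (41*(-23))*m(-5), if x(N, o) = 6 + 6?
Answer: -6601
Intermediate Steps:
x(N, o) = 12
m(R) = 7 (m(R) = 12 - 1*5 = 12 - 5 = 7)
(41*(-23))*m(-5) = (41*(-23))*7 = -943*7 = -6601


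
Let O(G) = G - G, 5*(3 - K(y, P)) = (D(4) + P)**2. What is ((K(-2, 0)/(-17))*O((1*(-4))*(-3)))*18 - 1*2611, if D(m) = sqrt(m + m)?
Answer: -2611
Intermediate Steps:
D(m) = sqrt(2)*sqrt(m) (D(m) = sqrt(2*m) = sqrt(2)*sqrt(m))
K(y, P) = 3 - (P + 2*sqrt(2))**2/5 (K(y, P) = 3 - (sqrt(2)*sqrt(4) + P)**2/5 = 3 - (sqrt(2)*2 + P)**2/5 = 3 - (2*sqrt(2) + P)**2/5 = 3 - (P + 2*sqrt(2))**2/5)
O(G) = 0
((K(-2, 0)/(-17))*O((1*(-4))*(-3)))*18 - 1*2611 = (((3 - (0 + 2*sqrt(2))**2/5)/(-17))*0)*18 - 1*2611 = (((3 - (2*sqrt(2))**2/5)*(-1/17))*0)*18 - 2611 = (((3 - 1/5*8)*(-1/17))*0)*18 - 2611 = (((3 - 8/5)*(-1/17))*0)*18 - 2611 = (((7/5)*(-1/17))*0)*18 - 2611 = -7/85*0*18 - 2611 = 0*18 - 2611 = 0 - 2611 = -2611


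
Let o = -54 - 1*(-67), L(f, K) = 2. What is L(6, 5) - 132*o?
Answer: -1714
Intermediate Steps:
o = 13 (o = -54 + 67 = 13)
L(6, 5) - 132*o = 2 - 132*13 = 2 - 1716 = -1714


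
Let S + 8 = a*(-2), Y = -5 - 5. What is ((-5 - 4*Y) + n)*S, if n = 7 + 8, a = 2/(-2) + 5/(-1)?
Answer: 200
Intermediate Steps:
a = -6 (a = 2*(-½) + 5*(-1) = -1 - 5 = -6)
n = 15
Y = -10
S = 4 (S = -8 - 6*(-2) = -8 + 12 = 4)
((-5 - 4*Y) + n)*S = ((-5 - 4*(-10)) + 15)*4 = ((-5 + 40) + 15)*4 = (35 + 15)*4 = 50*4 = 200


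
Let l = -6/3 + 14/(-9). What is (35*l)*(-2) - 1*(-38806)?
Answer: 351494/9 ≈ 39055.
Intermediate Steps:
l = -32/9 (l = -6*1/3 + 14*(-1/9) = -2 - 14/9 = -32/9 ≈ -3.5556)
(35*l)*(-2) - 1*(-38806) = (35*(-32/9))*(-2) - 1*(-38806) = -1120/9*(-2) + 38806 = 2240/9 + 38806 = 351494/9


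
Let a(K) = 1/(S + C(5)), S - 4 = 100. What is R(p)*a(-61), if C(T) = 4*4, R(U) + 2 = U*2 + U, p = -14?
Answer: -11/30 ≈ -0.36667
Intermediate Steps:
S = 104 (S = 4 + 100 = 104)
R(U) = -2 + 3*U (R(U) = -2 + (U*2 + U) = -2 + (2*U + U) = -2 + 3*U)
C(T) = 16
a(K) = 1/120 (a(K) = 1/(104 + 16) = 1/120)
R(p)*a(-61) = (-2 + 3*(-14))*(1/120) = (-2 - 42)*(1/120) = -44*1/120 = -11/30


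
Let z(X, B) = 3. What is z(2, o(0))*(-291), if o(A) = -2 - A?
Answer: -873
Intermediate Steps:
z(2, o(0))*(-291) = 3*(-291) = -873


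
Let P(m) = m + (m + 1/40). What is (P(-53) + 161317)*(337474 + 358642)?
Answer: 1122215738789/10 ≈ 1.1222e+11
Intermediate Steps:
P(m) = 1/40 + 2*m (P(m) = m + (m + 1/40) = m + (1/40 + m) = 1/40 + 2*m)
(P(-53) + 161317)*(337474 + 358642) = ((1/40 + 2*(-53)) + 161317)*(337474 + 358642) = ((1/40 - 106) + 161317)*696116 = (-4239/40 + 161317)*696116 = (6448441/40)*696116 = 1122215738789/10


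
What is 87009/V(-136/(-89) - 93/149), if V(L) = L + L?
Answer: 1153826349/23974 ≈ 48128.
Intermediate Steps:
V(L) = 2*L
87009/V(-136/(-89) - 93/149) = 87009/((2*(-136/(-89) - 93/149))) = 87009/((2*(-136*(-1/89) - 93*1/149))) = 87009/((2*(136/89 - 93/149))) = 87009/((2*(11987/13261))) = 87009/(23974/13261) = 87009*(13261/23974) = 1153826349/23974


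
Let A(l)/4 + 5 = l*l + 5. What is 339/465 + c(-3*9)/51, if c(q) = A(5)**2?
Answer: 1555763/7905 ≈ 196.81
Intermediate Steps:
A(l) = 4*l**2 (A(l) = -20 + 4*(l*l + 5) = -20 + 4*(l**2 + 5) = -20 + 4*(5 + l**2) = -20 + (20 + 4*l**2) = 4*l**2)
c(q) = 10000 (c(q) = (4*5**2)**2 = (4*25)**2 = 100**2 = 10000)
339/465 + c(-3*9)/51 = 339/465 + 10000/51 = 339*(1/465) + 10000*(1/51) = 113/155 + 10000/51 = 1555763/7905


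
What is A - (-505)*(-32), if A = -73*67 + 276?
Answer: -20775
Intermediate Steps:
A = -4615 (A = -4891 + 276 = -4615)
A - (-505)*(-32) = -4615 - (-505)*(-32) = -4615 - 1*16160 = -4615 - 16160 = -20775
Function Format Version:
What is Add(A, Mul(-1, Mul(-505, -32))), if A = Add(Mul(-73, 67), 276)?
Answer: -20775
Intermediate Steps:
A = -4615 (A = Add(-4891, 276) = -4615)
Add(A, Mul(-1, Mul(-505, -32))) = Add(-4615, Mul(-1, Mul(-505, -32))) = Add(-4615, Mul(-1, 16160)) = Add(-4615, -16160) = -20775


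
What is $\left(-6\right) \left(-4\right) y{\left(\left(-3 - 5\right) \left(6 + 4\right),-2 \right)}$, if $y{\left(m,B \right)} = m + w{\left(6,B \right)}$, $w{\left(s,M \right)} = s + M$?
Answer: $-1824$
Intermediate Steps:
$w{\left(s,M \right)} = M + s$
$y{\left(m,B \right)} = 6 + B + m$ ($y{\left(m,B \right)} = m + \left(B + 6\right) = m + \left(6 + B\right) = 6 + B + m$)
$\left(-6\right) \left(-4\right) y{\left(\left(-3 - 5\right) \left(6 + 4\right),-2 \right)} = \left(-6\right) \left(-4\right) \left(6 - 2 + \left(-3 - 5\right) \left(6 + 4\right)\right) = 24 \left(6 - 2 - 80\right) = 24 \left(-76\right) = -1824$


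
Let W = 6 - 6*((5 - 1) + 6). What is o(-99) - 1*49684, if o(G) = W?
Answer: -49738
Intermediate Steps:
W = -54 (W = 6 - 6*(4 + 6) = 6 - 6*10 = 6 - 60 = -54)
o(G) = -54
o(-99) - 1*49684 = -54 - 1*49684 = -54 - 49684 = -49738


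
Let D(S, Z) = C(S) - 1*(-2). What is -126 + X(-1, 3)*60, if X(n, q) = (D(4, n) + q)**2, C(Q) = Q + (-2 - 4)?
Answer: 414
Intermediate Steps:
C(Q) = -6 + Q (C(Q) = Q - 6 = -6 + Q)
D(S, Z) = -4 + S (D(S, Z) = (-6 + S) - 1*(-2) = (-6 + S) + 2 = -4 + S)
X(n, q) = q**2 (X(n, q) = ((-4 + 4) + q)**2 = (0 + q)**2 = q**2)
-126 + X(-1, 3)*60 = -126 + 3**2*60 = -126 + 9*60 = -126 + 540 = 414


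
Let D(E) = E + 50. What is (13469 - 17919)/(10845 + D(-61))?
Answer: -2225/5417 ≈ -0.41074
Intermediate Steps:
D(E) = 50 + E
(13469 - 17919)/(10845 + D(-61)) = (13469 - 17919)/(10845 + (50 - 61)) = -4450/(10845 - 11) = -4450/10834 = -4450*1/10834 = -2225/5417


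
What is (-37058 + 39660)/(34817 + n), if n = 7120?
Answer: 2602/41937 ≈ 0.062045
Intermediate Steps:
(-37058 + 39660)/(34817 + n) = (-37058 + 39660)/(34817 + 7120) = 2602/41937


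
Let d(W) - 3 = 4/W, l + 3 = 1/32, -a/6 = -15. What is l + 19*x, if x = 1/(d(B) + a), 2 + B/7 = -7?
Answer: -517921/187360 ≈ -2.7643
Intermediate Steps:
a = 90 (a = -6*(-15) = 90)
B = -63 (B = -14 + 7*(-7) = -14 - 49 = -63)
l = -95/32 (l = -3 + 1/32 = -95/32 ≈ -2.9688)
d(W) = 3 + 4/W
x = 63/5855 (x = 1/((3 + 4/(-63)) + 90) = 1/((3 + 4*(-1/63)) + 90) = 1/((3 - 4/63) + 90) = 1/(185/63 + 90) = 1/(5855/63) = 63/5855 ≈ 0.010760)
l + 19*x = -95/32 + 19*(63/5855) = -95/32 + 1197/5855 = -517921/187360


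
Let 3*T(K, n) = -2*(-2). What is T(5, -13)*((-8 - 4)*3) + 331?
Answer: 283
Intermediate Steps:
T(K, n) = 4/3 (T(K, n) = (-2*(-2))/3 = (⅓)*4 = 4/3)
T(5, -13)*((-8 - 4)*3) + 331 = 4*((-8 - 4)*3)/3 + 331 = 4*(-12*3)/3 + 331 = (4/3)*(-36) + 331 = -48 + 331 = 283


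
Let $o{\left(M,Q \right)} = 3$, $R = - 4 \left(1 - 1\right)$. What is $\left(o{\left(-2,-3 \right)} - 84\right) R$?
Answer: $0$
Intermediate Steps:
$R = 0$ ($R = \left(-4\right) 0 = 0$)
$\left(o{\left(-2,-3 \right)} - 84\right) R = \left(3 - 84\right) 0 = \left(-81\right) 0 = 0$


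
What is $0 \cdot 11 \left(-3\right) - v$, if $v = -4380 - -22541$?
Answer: $-18161$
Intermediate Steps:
$v = 18161$ ($v = -4380 + 22541 = 18161$)
$0 \cdot 11 \left(-3\right) - v = 0 \cdot 11 \left(-3\right) - 18161 = 0 \left(-3\right) - 18161 = 0 - 18161 = -18161$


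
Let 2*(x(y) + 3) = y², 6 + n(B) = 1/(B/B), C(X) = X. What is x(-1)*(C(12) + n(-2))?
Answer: -35/2 ≈ -17.500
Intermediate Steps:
n(B) = -5 (n(B) = -6 + 1/(B/B) = -6 + 1/1 = -6 + 1 = -5)
x(y) = -3 + y²/2
x(-1)*(C(12) + n(-2)) = (-3 + (½)*(-1)²)*(12 - 5) = (-3 + (½)*1)*7 = (-3 + ½)*7 = -5/2*7 = -35/2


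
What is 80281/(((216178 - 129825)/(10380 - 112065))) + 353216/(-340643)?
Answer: -2780826535312103/29415544979 ≈ -94536.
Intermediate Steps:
80281/(((216178 - 129825)/(10380 - 112065))) + 353216/(-340643) = 80281/((86353/(-101685))) + 353216*(-1/340643) = 80281/((86353*(-1/101685))) - 353216/340643 = 80281/(-86353/101685) - 353216/340643 = 80281*(-101685/86353) - 353216/340643 = -8163373485/86353 - 353216/340643 = -2780826535312103/29415544979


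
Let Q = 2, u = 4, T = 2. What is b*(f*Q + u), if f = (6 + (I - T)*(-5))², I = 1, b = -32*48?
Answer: -377856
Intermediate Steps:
b = -1536
f = 121 (f = (6 + (1 - 1*2)*(-5))² = (6 + (1 - 2)*(-5))² = (6 - 1*(-5))² = (6 + 5)² = 11² = 121)
b*(f*Q + u) = -1536*(121*2 + 4) = -1536*(242 + 4) = -1536*246 = -377856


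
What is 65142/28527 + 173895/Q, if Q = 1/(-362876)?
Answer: -600039980066466/9509 ≈ -6.3102e+10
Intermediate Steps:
Q = -1/362876 ≈ -2.7558e-6
65142/28527 + 173895/Q = 65142/28527 + 173895/(-1/362876) = 65142*(1/28527) + 173895*(-362876) = 21714/9509 - 63102322020 = -600039980066466/9509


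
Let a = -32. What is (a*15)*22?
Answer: -10560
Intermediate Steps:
(a*15)*22 = -32*15*22 = -480*22 = -10560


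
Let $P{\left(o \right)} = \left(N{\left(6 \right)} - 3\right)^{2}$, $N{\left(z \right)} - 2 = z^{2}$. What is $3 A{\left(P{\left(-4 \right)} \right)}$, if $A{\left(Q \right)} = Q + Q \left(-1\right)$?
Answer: $0$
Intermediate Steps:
$N{\left(z \right)} = 2 + z^{2}$
$P{\left(o \right)} = 1225$ ($P{\left(o \right)} = \left(\left(2 + 6^{2}\right) - 3\right)^{2} = \left(\left(2 + 36\right) - 3\right)^{2} = \left(38 - 3\right)^{2} = 35^{2} = 1225$)
$A{\left(Q \right)} = 0$ ($A{\left(Q \right)} = Q - Q = 0$)
$3 A{\left(P{\left(-4 \right)} \right)} = 3 \cdot 0 = 0$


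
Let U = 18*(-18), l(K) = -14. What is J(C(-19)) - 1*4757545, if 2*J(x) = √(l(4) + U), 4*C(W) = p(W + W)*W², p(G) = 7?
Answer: -4757545 + 13*I*√2/2 ≈ -4.7575e+6 + 9.1924*I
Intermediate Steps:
C(W) = 7*W²/4 (C(W) = (7*W²)/4 = 7*W²/4)
U = -324
J(x) = 13*I*√2/2 (J(x) = √(-14 - 324)/2 = √(-338)/2 = (13*I*√2)/2 = 13*I*√2/2)
J(C(-19)) - 1*4757545 = 13*I*√2/2 - 1*4757545 = 13*I*√2/2 - 4757545 = -4757545 + 13*I*√2/2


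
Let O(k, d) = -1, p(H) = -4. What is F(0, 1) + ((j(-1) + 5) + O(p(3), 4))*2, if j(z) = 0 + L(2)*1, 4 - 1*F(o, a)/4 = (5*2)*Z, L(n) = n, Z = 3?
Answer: -92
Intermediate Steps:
F(o, a) = -104 (F(o, a) = 16 - 4*5*2*3 = 16 - 40*3 = 16 - 4*30 = 16 - 120 = -104)
j(z) = 2 (j(z) = 0 + 2*1 = 0 + 2 = 2)
F(0, 1) + ((j(-1) + 5) + O(p(3), 4))*2 = -104 + ((2 + 5) - 1)*2 = -104 + (7 - 1)*2 = -104 + 6*2 = -104 + 12 = -92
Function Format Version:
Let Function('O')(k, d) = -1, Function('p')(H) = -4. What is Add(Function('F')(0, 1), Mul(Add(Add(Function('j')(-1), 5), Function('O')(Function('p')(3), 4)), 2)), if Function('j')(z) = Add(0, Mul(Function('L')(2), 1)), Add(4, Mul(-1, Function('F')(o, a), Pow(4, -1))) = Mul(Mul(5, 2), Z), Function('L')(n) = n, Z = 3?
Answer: -92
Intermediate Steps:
Function('F')(o, a) = -104 (Function('F')(o, a) = Add(16, Mul(-4, Mul(Mul(5, 2), 3))) = Add(16, Mul(-4, Mul(10, 3))) = Add(16, Mul(-4, 30)) = Add(16, -120) = -104)
Function('j')(z) = 2 (Function('j')(z) = Add(0, Mul(2, 1)) = Add(0, 2) = 2)
Add(Function('F')(0, 1), Mul(Add(Add(Function('j')(-1), 5), Function('O')(Function('p')(3), 4)), 2)) = Add(-104, Mul(Add(Add(2, 5), -1), 2)) = Add(-104, Mul(Add(7, -1), 2)) = Add(-104, Mul(6, 2)) = Add(-104, 12) = -92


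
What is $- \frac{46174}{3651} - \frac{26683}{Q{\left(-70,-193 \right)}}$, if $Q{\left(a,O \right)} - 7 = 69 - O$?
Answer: $- \frac{109840439}{982119} \approx -111.84$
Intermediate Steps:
$Q{\left(a,O \right)} = 76 - O$ ($Q{\left(a,O \right)} = 7 - \left(-69 + O\right) = 76 - O$)
$- \frac{46174}{3651} - \frac{26683}{Q{\left(-70,-193 \right)}} = - \frac{46174}{3651} - \frac{26683}{76 - -193} = \left(-46174\right) \frac{1}{3651} - \frac{26683}{76 + 193} = - \frac{46174}{3651} - \frac{26683}{269} = - \frac{109840439}{982119}$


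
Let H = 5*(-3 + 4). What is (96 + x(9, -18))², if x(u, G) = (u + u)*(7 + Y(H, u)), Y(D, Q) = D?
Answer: 97344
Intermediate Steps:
H = 5 (H = 5*1 = 5)
x(u, G) = 24*u (x(u, G) = (u + u)*(7 + 5) = (2*u)*12 = 24*u)
(96 + x(9, -18))² = (96 + 24*9)² = (96 + 216)² = 312² = 97344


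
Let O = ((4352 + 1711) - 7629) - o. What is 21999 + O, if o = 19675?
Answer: 758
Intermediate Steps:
O = -21241 (O = ((4352 + 1711) - 7629) - 1*19675 = (6063 - 7629) - 19675 = -1566 - 19675 = -21241)
21999 + O = 21999 - 21241 = 758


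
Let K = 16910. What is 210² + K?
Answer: 61010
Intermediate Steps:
210² + K = 210² + 16910 = 44100 + 16910 = 61010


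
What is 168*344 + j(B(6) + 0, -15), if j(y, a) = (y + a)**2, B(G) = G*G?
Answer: 58233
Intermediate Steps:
B(G) = G**2
j(y, a) = (a + y)**2
168*344 + j(B(6) + 0, -15) = 168*344 + (-15 + (6**2 + 0))**2 = 57792 + (-15 + (36 + 0))**2 = 57792 + (-15 + 36)**2 = 57792 + 21**2 = 57792 + 441 = 58233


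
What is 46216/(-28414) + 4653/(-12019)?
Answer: -343840223/170753933 ≈ -2.0137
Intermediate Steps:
46216/(-28414) + 4653/(-12019) = 46216*(-1/28414) + 4653*(-1/12019) = -23108/14207 - 4653/12019 = -343840223/170753933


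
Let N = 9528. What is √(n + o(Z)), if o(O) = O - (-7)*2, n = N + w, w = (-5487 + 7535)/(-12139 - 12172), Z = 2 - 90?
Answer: √5587497923406/24311 ≈ 97.231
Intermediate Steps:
Z = -88
w = -2048/24311 (w = 2048/(-24311) = 2048*(-1/24311) = -2048/24311 ≈ -0.084242)
n = 231633160/24311 (n = 9528 - 2048/24311 = 231633160/24311 ≈ 9527.9)
o(O) = 14 + O (o(O) = O - 1*(-14) = O + 14 = 14 + O)
√(n + o(Z)) = √(231633160/24311 + (14 - 88)) = √(231633160/24311 - 74) = √(229834146/24311) = √5587497923406/24311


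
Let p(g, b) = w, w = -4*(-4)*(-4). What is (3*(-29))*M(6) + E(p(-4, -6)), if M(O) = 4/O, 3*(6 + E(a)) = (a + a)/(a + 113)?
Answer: -9536/147 ≈ -64.871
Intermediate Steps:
w = -64 (w = 16*(-4) = -64)
p(g, b) = -64
E(a) = -6 + 2*a/(3*(113 + a)) (E(a) = -6 + ((a + a)/(a + 113))/3 = -6 + ((2*a)/(113 + a))/3 = -6 + (2*a/(113 + a))/3 = -6 + 2*a/(3*(113 + a)))
(3*(-29))*M(6) + E(p(-4, -6)) = (3*(-29))*(4/6) + 2*(-1017 - 8*(-64))/(3*(113 - 64)) = -348/6 + (⅔)*(-1017 + 512)/49 = -87*⅔ + (⅔)*(1/49)*(-505) = -58 - 1010/147 = -9536/147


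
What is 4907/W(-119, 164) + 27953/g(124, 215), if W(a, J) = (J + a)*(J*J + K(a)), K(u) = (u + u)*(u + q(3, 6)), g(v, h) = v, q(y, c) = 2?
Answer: 34429874569/152730180 ≈ 225.43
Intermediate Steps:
K(u) = 2*u*(2 + u) (K(u) = (u + u)*(u + 2) = (2*u)*(2 + u) = 2*u*(2 + u))
W(a, J) = (J + a)*(J**2 + 2*a*(2 + a)) (W(a, J) = (J + a)*(J*J + 2*a*(2 + a)) = (J + a)*(J**2 + 2*a*(2 + a)))
4907/W(-119, 164) + 27953/g(124, 215) = 4907/(164**3 - 119*164**2 + 2*(-119)**2*(2 - 119) + 2*164*(-119)*(2 - 119)) + 27953/124 = 4907/(4410944 - 119*26896 + 2*14161*(-117) + 2*164*(-119)*(-117)) + 27953*(1/124) = 4907/(4410944 - 3200624 - 3313674 + 4566744) + 27953/124 = 4907/2463390 + 27953/124 = 34429874569/152730180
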